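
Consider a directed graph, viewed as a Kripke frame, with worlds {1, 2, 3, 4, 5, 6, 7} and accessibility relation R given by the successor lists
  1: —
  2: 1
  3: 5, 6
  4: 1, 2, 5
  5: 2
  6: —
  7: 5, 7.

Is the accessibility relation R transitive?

Transitive: no — 3 R 5 and 5 R 2, but not 3 R 2.

No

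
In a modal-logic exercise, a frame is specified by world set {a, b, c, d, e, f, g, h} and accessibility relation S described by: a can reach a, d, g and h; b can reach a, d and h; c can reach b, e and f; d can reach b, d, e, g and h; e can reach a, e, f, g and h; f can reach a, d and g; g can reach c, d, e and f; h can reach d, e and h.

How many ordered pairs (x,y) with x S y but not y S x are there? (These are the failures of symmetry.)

14

Enumerating: (a,d), (a,g), (a,h), (b,a), (b,h), (c,b), (c,e), (c,f), (d,e), (e,a), (e,f), (f,a), (f,d), (g,c).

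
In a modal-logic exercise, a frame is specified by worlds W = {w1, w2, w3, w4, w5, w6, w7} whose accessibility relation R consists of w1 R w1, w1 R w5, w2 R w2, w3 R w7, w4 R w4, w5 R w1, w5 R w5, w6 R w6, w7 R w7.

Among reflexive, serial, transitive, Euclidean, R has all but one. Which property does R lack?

Reflexive: no — w3 is not related to itself.
Serial: yes — every world has a successor (e.g. w1 R w1).
Transitive: yes — every two-step R-path is closed by a direct edge.
Euclidean: yes — any two successors of a common world are R-related.
Only reflexive fails.

reflexive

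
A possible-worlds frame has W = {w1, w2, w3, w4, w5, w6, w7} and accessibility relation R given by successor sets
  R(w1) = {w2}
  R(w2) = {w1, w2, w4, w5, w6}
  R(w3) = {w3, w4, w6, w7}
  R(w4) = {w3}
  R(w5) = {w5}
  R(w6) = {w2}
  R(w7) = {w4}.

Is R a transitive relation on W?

Transitive: no — w1 R w2 and w2 R w4, but not w1 R w4.

No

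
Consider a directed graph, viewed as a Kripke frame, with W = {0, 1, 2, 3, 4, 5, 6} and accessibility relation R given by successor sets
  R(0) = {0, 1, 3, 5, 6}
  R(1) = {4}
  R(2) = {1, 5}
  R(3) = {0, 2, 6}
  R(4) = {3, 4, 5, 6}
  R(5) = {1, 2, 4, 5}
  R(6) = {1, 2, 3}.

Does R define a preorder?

Reflexive: no — 1 is not related to itself.
Transitive: no — 0 R 1 and 1 R 4, but not 0 R 4.
So R is not a preorder.

No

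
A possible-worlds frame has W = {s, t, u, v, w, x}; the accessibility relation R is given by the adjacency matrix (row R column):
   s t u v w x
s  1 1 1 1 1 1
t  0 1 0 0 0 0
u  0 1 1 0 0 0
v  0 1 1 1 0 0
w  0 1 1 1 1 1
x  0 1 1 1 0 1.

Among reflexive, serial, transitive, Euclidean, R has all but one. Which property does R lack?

Reflexive: yes — every world is R-related to itself.
Serial: yes — every world has a successor (e.g. s R s).
Transitive: yes — every two-step R-path is closed by a direct edge.
Euclidean: no — s R t and s R u, but not t R u.
Only Euclidean fails.

Euclidean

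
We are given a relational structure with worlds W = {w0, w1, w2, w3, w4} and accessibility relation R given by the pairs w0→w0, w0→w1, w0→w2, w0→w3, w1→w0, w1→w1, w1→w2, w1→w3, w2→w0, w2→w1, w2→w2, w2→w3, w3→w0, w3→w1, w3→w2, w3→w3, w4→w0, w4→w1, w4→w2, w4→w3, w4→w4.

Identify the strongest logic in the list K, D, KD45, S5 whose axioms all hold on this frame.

D

Serial (axiom D): yes — every world has a successor (e.g. w0 R w0).
Euclidean (axiom 5): no — w4 R w0 and w4 R w4, but not w0 R w4.
Transitive (axiom 4): yes — every two-step R-path is closed by a direct edge.
Reflexive (axiom T): yes — every world is R-related to itself.
So F validates K, D; KD45 would additionally require R to be Euclidean. The strongest is D.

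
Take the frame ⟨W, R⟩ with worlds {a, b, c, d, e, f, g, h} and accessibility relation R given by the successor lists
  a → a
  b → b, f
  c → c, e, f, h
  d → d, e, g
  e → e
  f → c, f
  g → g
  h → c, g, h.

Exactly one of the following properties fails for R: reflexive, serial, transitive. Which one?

Reflexive: yes — every world is R-related to itself.
Serial: yes — every world has a successor (e.g. a R a).
Transitive: no — b R f and f R c, but not b R c.
Only transitive fails.

transitive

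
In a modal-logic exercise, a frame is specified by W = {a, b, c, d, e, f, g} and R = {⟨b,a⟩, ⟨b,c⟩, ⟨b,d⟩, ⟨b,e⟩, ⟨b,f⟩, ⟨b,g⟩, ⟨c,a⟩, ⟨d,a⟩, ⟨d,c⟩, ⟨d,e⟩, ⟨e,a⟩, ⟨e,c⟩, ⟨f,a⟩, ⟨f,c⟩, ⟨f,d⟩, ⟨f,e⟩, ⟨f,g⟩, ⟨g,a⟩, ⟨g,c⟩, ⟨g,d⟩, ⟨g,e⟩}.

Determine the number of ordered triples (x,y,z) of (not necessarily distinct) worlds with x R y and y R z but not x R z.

0

R is transitive; there are no such tuples.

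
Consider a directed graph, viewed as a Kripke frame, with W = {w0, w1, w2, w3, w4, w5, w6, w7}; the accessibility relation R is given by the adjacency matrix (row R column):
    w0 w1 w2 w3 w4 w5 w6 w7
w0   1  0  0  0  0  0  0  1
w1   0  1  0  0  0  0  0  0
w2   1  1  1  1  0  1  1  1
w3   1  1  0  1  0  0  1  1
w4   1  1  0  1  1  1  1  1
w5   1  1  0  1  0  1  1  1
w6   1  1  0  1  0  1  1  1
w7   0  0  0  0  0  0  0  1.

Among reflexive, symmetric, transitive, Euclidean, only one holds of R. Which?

reflexive

Reflexive: yes — every world is R-related to itself.
Symmetric: no — w0 R w7 but not w7 R w0.
Transitive: no — w3 R w6 and w6 R w5, but not w3 R w5.
Euclidean: no — w2 R w0 and w2 R w1, but not w0 R w1.
Only reflexive holds.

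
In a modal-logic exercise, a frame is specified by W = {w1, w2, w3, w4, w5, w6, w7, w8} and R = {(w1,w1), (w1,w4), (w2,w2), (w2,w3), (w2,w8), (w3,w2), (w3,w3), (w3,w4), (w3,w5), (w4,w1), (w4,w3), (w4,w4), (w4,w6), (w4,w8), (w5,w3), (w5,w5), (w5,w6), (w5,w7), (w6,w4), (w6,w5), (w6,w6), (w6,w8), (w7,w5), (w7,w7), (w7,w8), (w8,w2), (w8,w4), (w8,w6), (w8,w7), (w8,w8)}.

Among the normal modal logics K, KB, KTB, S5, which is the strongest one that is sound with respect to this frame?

KTB

Symmetric (axiom B): yes — every pair in R has its reverse in R.
Reflexive (axiom T): yes — every world is R-related to itself.
Euclidean (axiom 5): no — w2 R w3 and w2 R w8, but not w3 R w8.
So F validates K, KB, KTB; S5 would additionally require R to be Euclidean. The strongest is KTB.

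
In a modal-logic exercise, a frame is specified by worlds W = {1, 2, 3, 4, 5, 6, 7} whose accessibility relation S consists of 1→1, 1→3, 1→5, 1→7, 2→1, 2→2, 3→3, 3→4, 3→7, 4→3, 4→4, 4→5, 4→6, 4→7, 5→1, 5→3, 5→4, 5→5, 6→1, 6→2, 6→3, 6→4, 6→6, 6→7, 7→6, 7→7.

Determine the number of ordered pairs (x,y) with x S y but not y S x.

Enumerating: (1,3), (1,7), (2,1), (3,7), (4,7), (5,3), (6,1), (6,2), (6,3).

9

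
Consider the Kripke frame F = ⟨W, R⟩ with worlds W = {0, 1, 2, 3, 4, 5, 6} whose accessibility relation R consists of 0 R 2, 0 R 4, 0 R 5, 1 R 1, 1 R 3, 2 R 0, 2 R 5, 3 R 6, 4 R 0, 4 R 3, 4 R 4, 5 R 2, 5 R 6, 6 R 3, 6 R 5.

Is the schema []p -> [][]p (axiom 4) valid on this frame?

No

The schema 4 characterises exactly the transitive frames.
Transitive: no — 0 R 4 and 4 R 3, but not 0 R 3.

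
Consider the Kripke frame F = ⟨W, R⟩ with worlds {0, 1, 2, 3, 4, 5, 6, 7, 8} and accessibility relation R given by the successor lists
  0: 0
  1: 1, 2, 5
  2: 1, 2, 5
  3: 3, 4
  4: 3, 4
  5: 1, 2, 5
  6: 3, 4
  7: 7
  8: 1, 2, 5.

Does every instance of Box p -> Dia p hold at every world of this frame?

Yes

By correspondence theory, D is valid on a frame iff R is serial.
Serial: yes — every world has a successor (e.g. 0 R 0).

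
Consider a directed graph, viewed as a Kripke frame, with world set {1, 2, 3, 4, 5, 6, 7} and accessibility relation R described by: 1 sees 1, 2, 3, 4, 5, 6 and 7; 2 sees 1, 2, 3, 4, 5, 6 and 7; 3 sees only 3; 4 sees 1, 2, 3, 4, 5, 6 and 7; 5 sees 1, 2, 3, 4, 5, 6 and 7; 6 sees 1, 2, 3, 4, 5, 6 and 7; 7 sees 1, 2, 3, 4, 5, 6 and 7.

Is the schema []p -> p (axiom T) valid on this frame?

Yes

Axiom T corresponds to the accessibility relation being reflexive.
Reflexive: yes — every world is R-related to itself.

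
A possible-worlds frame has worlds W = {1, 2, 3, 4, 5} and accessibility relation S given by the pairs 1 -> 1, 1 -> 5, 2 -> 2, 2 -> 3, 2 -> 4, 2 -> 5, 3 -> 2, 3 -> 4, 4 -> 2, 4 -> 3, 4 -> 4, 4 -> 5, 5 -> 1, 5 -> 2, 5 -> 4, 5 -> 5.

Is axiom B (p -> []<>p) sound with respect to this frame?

Yes

Axiom B corresponds to the accessibility relation being symmetric.
Symmetric: yes — every pair in S has its reverse in S.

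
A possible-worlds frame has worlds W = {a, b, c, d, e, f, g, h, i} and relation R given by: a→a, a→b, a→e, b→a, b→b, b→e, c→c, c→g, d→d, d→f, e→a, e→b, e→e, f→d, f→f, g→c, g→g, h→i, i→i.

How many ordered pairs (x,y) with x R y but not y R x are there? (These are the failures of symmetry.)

Enumerating: (h,i).

1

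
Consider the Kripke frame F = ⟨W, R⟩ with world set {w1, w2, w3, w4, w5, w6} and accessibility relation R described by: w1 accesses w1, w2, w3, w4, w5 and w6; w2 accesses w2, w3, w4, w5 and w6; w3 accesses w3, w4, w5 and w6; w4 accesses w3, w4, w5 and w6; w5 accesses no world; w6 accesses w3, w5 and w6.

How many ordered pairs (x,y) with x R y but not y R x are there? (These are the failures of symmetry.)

Enumerating: (w1,w2), (w1,w3), (w1,w4), (w1,w5), (w1,w6), (w2,w3), (w2,w4), (w2,w5), (w2,w6), (w3,w5), (w4,w5), (w4,w6), (w6,w5).

13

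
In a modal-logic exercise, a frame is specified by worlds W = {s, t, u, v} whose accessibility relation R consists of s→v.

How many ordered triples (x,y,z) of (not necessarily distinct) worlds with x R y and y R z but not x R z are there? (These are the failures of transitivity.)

R is transitive; there are no such tuples.

0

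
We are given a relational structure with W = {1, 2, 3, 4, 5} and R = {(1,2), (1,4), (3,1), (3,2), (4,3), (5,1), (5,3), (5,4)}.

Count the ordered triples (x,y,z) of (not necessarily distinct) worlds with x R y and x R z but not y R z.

Enumerating: (1,2,2), (1,2,4), (1,4,2), (1,4,4), (3,1,1), (3,2,1), (3,2,2), (4,3,3), (5,1,1), (5,1,3), (5,3,3), (5,3,4), (5,4,1), (5,4,4).

14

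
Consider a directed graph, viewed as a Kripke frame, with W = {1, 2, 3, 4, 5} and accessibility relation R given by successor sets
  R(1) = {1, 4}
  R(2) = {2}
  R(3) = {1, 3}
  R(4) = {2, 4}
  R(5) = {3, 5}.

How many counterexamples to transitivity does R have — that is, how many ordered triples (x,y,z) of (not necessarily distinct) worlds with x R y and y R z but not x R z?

Enumerating: (1,4,2), (3,1,4), (5,3,1).

3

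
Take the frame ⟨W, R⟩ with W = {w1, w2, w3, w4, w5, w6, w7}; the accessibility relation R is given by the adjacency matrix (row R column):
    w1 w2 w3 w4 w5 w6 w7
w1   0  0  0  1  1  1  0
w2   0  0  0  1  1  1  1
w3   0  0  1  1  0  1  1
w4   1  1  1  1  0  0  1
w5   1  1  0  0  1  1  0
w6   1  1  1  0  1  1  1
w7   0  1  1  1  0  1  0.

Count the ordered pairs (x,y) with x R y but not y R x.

R is symmetric; there are no such tuples.

0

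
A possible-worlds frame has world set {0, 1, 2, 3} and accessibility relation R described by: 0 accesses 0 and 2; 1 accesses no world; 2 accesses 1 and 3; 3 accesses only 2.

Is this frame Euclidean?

No

Euclidean: no — 2 R 1 and 2 R 3, but not 1 R 3.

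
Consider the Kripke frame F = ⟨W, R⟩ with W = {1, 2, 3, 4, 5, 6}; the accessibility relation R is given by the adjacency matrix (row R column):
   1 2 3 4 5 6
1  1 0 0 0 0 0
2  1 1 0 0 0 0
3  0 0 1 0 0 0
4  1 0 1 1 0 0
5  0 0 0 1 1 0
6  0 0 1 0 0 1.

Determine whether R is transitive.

No

Transitive: no — 5 R 4 and 4 R 1, but not 5 R 1.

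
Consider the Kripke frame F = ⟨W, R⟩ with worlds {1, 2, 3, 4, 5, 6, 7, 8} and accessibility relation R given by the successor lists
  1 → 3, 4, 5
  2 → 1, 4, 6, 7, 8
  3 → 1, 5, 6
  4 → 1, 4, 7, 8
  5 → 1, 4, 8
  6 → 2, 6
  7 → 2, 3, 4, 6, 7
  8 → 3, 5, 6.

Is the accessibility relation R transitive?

No

Transitive: no — 1 R 3 and 3 R 6, but not 1 R 6.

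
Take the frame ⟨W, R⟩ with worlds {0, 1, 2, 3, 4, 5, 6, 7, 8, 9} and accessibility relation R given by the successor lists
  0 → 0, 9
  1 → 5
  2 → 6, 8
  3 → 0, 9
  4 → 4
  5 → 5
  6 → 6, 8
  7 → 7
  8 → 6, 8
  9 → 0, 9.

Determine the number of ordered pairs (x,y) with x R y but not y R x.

5

Enumerating: (1,5), (2,6), (2,8), (3,0), (3,9).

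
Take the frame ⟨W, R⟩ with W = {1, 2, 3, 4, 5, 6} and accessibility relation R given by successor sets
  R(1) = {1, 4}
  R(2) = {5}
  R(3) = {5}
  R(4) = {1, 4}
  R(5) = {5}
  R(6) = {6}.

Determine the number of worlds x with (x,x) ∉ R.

Enumerating: 2, 3.

2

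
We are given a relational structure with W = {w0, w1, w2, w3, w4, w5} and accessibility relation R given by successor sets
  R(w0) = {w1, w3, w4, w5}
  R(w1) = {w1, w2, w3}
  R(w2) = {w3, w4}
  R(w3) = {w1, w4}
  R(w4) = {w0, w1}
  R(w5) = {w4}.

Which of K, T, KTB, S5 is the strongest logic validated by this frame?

K

Reflexive (axiom T): no — w0 is not related to itself.
Symmetric (axiom B): no — w0 R w1 but not w1 R w0.
Euclidean (axiom 5): no — w0 R w1 and w0 R w4, but not w1 R w4.
So F validates K; T would additionally require R to be reflexive. The strongest is K.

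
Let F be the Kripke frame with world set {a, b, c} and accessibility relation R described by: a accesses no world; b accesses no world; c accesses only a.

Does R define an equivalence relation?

Reflexive: no — a is not related to itself.
Symmetric: no — c R a but not a R c.
Transitive: yes — every two-step R-path is closed by a direct edge.
So R is not an equivalence relation.

No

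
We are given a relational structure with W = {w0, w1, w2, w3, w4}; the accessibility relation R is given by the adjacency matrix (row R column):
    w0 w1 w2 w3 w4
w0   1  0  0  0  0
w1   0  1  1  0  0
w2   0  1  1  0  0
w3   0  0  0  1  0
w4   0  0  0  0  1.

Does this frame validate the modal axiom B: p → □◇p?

Yes

Axiom B corresponds to the accessibility relation being symmetric.
Symmetric: yes — every pair in R has its reverse in R.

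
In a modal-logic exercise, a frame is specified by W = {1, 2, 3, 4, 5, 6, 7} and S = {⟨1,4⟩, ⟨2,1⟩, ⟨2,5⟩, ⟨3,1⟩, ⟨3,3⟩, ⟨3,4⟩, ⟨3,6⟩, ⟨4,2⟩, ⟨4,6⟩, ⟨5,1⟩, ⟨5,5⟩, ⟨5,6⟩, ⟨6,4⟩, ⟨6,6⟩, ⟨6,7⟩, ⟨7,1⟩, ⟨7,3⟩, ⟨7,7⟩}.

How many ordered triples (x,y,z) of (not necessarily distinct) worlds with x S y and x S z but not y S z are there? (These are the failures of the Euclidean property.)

27

Enumerating: (1,4,4), (2,1,1), (2,1,5), (3,1,1), (3,1,3), (3,1,6), (3,4,1), (3,4,3), (3,4,4), (3,6,1), (3,6,3), (4,2,2), … and 15 more.
Total: 27.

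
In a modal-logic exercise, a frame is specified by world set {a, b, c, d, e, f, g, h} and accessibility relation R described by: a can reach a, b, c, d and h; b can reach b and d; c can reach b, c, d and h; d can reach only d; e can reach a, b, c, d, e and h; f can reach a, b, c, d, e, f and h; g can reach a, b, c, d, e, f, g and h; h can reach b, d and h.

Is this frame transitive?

Yes

Transitive: yes — every two-step R-path is closed by a direct edge.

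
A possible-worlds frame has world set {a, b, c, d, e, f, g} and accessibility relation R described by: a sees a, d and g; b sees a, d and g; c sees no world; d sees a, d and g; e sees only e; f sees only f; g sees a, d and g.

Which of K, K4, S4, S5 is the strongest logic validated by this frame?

K4

Transitive (axiom 4): yes — every two-step R-path is closed by a direct edge.
Reflexive (axiom T): no — b is not related to itself.
Euclidean (axiom 5): yes — any two successors of a common world are R-related.
So F validates K, K4; S4 would additionally require R to be reflexive. The strongest is K4.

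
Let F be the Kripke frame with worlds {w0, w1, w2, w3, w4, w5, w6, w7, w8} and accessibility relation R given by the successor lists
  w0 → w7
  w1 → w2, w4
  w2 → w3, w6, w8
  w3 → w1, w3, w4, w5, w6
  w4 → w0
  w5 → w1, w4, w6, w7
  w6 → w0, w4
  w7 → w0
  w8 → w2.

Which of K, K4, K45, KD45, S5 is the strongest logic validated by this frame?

K

Transitive (axiom 4): no — w1 R w2 and w2 R w3, but not w1 R w3.
Euclidean (axiom 5): no — w1 R w2 and w1 R w4, but not w2 R w4.
Serial (axiom D): yes — every world has a successor (e.g. w0 R w7).
Reflexive (axiom T): no — w0 is not related to itself.
So F validates K; K4 would additionally require R to be transitive. The strongest is K.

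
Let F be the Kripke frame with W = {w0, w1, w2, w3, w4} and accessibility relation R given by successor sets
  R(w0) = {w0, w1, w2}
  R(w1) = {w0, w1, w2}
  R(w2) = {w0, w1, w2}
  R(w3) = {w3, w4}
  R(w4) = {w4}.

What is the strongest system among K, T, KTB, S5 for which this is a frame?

Reflexive (axiom T): yes — every world is R-related to itself.
Symmetric (axiom B): no — w3 R w4 but not w4 R w3.
Euclidean (axiom 5): no — w3 R w4 and w3 R w3, but not w4 R w3.
So F validates K, T; KTB would additionally require R to be symmetric. The strongest is T.

T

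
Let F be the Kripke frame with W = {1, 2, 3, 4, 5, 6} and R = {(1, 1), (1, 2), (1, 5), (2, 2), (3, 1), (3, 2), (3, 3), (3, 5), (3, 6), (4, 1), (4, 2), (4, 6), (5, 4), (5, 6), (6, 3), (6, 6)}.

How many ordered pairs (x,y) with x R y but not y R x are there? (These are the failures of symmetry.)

Enumerating: (1,2), (1,5), (3,1), (3,2), (3,5), (4,1), (4,2), (4,6), (5,4), (5,6).

10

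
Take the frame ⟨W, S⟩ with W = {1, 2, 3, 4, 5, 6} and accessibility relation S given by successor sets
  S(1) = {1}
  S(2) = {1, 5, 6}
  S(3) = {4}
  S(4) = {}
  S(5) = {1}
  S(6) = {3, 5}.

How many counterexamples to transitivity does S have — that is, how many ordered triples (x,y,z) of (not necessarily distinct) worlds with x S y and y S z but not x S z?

3

Enumerating: (2,6,3), (6,3,4), (6,5,1).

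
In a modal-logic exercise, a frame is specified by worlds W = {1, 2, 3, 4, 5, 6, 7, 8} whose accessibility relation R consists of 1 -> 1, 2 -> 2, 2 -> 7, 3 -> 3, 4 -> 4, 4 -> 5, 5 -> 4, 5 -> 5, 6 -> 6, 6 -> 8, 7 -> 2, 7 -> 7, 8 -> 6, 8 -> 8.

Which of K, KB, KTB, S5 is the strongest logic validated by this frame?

Symmetric (axiom B): yes — every pair in R has its reverse in R.
Reflexive (axiom T): yes — every world is R-related to itself.
Euclidean (axiom 5): yes — any two successors of a common world are R-related.
So F validates K, KB, KTB, S5. The strongest is S5.

S5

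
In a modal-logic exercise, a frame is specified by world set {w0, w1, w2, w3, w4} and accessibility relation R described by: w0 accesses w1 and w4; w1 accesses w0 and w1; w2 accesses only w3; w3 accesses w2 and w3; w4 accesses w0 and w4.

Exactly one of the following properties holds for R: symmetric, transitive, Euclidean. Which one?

Symmetric: yes — every pair in R has its reverse in R.
Transitive: no — w1 R w0 and w0 R w4, but not w1 R w4.
Euclidean: no — w0 R w1 and w0 R w4, but not w1 R w4.
Only symmetric holds.

symmetric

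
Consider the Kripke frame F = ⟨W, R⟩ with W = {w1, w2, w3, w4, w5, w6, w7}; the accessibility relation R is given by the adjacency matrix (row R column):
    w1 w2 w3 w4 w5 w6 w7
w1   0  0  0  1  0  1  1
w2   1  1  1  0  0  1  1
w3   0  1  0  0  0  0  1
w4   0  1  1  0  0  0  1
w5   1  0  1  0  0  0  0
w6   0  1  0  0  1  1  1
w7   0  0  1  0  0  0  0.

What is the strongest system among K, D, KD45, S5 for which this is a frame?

Serial (axiom D): yes — every world has a successor (e.g. w1 R w4).
Euclidean (axiom 5): no — w1 R w4 and w1 R w6, but not w4 R w6.
Transitive (axiom 4): no — w1 R w4 and w4 R w2, but not w1 R w2.
Reflexive (axiom T): no — w1 is not related to itself.
So F validates K, D; KD45 would additionally require R to be Euclidean and transitive. The strongest is D.

D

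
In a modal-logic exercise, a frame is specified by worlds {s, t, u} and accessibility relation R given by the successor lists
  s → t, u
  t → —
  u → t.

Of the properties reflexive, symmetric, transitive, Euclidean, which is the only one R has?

Reflexive: no — s is not related to itself.
Symmetric: no — s R t but not t R s.
Transitive: yes — every two-step R-path is closed by a direct edge.
Euclidean: no — s R t and s R u, but not t R u.
Only transitive holds.

transitive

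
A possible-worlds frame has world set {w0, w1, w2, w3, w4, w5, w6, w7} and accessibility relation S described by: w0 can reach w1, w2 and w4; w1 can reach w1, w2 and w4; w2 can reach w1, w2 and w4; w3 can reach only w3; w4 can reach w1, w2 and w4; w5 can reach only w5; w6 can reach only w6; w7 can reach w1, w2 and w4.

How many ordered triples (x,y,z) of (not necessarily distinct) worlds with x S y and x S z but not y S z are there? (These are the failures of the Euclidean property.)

0

S is Euclidean; there are no such tuples.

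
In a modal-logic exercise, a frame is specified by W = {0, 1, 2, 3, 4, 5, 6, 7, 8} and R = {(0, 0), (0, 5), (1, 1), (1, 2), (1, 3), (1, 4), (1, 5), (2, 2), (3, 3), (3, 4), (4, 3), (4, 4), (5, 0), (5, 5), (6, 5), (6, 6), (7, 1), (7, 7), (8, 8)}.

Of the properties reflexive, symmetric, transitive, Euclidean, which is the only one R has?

Reflexive: yes — every world is R-related to itself.
Symmetric: no — 1 R 2 but not 2 R 1.
Transitive: no — 1 R 5 and 5 R 0, but not 1 R 0.
Euclidean: no — 1 R 2 and 1 R 3, but not 2 R 3.
Only reflexive holds.

reflexive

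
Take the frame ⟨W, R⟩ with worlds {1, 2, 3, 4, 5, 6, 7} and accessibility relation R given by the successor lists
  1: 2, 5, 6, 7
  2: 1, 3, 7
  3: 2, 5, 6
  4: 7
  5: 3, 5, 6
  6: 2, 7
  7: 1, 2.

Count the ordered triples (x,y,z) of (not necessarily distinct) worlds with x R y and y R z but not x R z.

Enumerating: (1,2,1), (1,2,3), (1,5,3), (1,7,1), (2,1,2), (2,1,5), (2,1,6), (2,3,2), (2,3,5), (2,3,6), (2,7,2), (3,2,1), … and 17 more.
Total: 29.

29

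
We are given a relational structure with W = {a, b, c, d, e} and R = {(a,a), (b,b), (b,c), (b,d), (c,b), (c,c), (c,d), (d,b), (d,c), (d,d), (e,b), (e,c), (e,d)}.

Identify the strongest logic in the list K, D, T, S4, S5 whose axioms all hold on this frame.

Serial (axiom D): yes — every world has a successor (e.g. a R a).
Reflexive (axiom T): no — e is not related to itself.
Transitive (axiom 4): yes — every two-step R-path is closed by a direct edge.
Euclidean (axiom 5): yes — any two successors of a common world are R-related.
So F validates K, D; T would additionally require R to be reflexive. The strongest is D.

D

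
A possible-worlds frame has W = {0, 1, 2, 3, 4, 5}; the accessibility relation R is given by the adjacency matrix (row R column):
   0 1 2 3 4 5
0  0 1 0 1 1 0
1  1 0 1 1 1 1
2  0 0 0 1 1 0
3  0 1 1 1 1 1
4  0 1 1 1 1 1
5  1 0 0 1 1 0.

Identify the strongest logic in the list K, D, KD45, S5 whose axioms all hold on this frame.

D

Serial (axiom D): yes — every world has a successor (e.g. 0 R 1).
Euclidean (axiom 5): no — 1 R 0 and 1 R 2, but not 0 R 2.
Transitive (axiom 4): no — 0 R 1 and 1 R 2, but not 0 R 2.
Reflexive (axiom T): no — 0 is not related to itself.
So F validates K, D; KD45 would additionally require R to be Euclidean and transitive. The strongest is D.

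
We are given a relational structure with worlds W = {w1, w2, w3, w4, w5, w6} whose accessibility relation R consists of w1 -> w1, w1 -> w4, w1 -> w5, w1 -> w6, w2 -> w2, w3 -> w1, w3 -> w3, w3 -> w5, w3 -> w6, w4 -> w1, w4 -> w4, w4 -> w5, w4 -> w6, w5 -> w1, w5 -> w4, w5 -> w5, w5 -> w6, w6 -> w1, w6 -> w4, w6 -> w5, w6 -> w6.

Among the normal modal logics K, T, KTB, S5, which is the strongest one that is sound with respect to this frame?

T

Reflexive (axiom T): yes — every world is R-related to itself.
Symmetric (axiom B): no — w3 R w1 but not w1 R w3.
Euclidean (axiom 5): no — w3 R w1 and w3 R w3, but not w1 R w3.
So F validates K, T; KTB would additionally require R to be symmetric. The strongest is T.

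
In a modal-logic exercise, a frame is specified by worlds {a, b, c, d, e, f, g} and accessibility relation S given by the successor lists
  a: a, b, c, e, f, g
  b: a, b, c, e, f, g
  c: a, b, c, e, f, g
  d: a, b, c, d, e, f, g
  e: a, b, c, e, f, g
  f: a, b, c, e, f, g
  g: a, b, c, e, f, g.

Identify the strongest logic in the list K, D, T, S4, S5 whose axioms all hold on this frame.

S4

Serial (axiom D): yes — every world has a successor (e.g. a S a).
Reflexive (axiom T): yes — every world is S-related to itself.
Transitive (axiom 4): yes — every two-step S-path is closed by a direct edge.
Euclidean (axiom 5): no — d S a and d S d, but not a S d.
So F validates K, D, T, S4; S5 would additionally require S to be Euclidean. The strongest is S4.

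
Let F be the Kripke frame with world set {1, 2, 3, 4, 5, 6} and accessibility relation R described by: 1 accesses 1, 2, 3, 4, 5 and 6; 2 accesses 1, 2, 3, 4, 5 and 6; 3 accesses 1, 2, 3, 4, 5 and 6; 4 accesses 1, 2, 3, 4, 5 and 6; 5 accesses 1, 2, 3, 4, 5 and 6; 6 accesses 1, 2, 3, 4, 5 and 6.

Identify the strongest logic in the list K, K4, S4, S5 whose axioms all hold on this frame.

Transitive (axiom 4): yes — every two-step R-path is closed by a direct edge.
Reflexive (axiom T): yes — every world is R-related to itself.
Euclidean (axiom 5): yes — any two successors of a common world are R-related.
So F validates K, K4, S4, S5. The strongest is S5.

S5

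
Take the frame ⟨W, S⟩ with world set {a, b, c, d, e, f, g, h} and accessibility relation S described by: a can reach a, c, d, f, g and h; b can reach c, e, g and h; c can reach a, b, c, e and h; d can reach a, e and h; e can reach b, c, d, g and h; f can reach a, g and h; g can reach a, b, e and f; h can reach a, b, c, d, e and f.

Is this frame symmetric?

Yes

Symmetric: yes — every pair in S has its reverse in S.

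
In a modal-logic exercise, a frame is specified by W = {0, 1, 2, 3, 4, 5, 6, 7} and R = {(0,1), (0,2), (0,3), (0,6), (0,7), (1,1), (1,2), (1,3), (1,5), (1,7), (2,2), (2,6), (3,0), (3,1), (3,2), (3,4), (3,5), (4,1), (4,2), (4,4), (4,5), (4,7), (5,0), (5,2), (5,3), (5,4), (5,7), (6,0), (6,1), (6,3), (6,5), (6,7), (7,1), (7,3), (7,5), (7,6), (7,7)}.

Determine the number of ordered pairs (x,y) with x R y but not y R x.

Enumerating: (0,1), (0,2), (0,7), (1,2), (1,5), (2,6), (3,2), (3,4), (4,1), (4,2), (4,7), (5,0), (5,2), (6,1), (6,3), (6,5), (7,3).

17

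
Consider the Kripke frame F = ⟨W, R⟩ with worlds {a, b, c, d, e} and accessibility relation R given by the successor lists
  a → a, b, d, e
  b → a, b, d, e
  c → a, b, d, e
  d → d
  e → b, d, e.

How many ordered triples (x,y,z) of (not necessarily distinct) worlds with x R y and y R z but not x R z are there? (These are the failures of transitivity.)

Enumerating: (e,b,a).

1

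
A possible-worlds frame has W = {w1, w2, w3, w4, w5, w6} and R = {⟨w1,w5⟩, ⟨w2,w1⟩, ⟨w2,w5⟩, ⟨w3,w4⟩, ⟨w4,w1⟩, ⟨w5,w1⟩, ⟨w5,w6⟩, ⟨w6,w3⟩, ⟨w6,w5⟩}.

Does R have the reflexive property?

Reflexive: no — w1 is not related to itself.

No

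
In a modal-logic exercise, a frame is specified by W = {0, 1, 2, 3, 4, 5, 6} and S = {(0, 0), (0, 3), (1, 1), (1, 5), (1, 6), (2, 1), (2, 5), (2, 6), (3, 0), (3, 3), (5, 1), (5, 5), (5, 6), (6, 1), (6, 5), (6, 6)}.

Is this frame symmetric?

Symmetric: no — 2 S 1 but not 1 S 2.

No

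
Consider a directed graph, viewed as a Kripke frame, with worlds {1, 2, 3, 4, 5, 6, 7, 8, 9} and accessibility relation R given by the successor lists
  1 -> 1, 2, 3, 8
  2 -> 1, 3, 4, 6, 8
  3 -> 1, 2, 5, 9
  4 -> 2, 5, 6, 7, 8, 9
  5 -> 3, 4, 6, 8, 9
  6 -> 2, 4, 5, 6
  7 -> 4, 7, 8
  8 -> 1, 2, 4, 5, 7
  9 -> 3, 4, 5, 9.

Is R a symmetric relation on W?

Yes

Symmetric: yes — every pair in R has its reverse in R.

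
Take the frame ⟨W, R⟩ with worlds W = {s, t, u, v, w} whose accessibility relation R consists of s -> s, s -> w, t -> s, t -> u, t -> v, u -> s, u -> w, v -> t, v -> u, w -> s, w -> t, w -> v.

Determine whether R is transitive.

Transitive: no — s R w and w R t, but not s R t.

No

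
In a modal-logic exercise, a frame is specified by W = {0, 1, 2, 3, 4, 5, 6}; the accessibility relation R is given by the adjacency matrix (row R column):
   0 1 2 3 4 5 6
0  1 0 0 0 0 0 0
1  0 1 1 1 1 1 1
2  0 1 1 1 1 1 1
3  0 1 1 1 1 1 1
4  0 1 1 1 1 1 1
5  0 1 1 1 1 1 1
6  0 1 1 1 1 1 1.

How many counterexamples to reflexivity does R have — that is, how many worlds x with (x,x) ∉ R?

0

R is reflexive; there are no such worlds.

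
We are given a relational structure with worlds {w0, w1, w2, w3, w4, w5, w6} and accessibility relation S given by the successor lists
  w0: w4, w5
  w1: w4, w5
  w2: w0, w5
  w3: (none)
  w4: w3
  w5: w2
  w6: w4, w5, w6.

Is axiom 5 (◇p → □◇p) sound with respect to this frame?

No

Axiom 5 corresponds to the accessibility relation being Euclidean.
Euclidean: no — w0 S w4 and w0 S w5, but not w4 S w5.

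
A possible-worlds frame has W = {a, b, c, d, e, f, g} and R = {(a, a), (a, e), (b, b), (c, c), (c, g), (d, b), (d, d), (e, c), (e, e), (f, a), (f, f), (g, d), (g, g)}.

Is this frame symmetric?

No

Symmetric: no — a R e but not e R a.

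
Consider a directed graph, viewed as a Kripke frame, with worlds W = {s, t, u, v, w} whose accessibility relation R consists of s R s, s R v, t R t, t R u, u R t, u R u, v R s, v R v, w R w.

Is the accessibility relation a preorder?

Reflexive: yes — every world is R-related to itself.
Transitive: yes — every two-step R-path is closed by a direct edge.
So R is a preorder.

Yes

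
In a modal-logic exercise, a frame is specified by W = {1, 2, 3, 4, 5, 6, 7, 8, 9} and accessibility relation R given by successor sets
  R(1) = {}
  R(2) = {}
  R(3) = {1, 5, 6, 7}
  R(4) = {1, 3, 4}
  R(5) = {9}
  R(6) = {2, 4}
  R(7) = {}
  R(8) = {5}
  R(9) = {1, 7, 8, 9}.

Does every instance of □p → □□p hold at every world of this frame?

No

Axiom 4 corresponds to the accessibility relation being transitive.
Transitive: no — 3 R 5 and 5 R 9, but not 3 R 9.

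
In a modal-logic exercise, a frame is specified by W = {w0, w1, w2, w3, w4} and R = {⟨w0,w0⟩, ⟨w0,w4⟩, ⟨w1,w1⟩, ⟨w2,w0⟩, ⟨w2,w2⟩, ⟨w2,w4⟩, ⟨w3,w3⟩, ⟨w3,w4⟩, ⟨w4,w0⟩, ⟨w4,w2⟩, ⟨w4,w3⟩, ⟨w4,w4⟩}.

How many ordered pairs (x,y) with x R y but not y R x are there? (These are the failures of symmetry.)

1

Enumerating: (w2,w0).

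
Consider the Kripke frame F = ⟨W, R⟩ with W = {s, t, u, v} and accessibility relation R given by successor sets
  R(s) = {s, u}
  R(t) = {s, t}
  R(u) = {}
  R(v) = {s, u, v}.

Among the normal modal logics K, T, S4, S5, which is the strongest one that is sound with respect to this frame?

K

Reflexive (axiom T): no — u is not related to itself.
Transitive (axiom 4): no — t R s and s R u, but not t R u.
Euclidean (axiom 5): no — v R u and v R s, but not u R s.
So F validates K; T would additionally require R to be reflexive. The strongest is K.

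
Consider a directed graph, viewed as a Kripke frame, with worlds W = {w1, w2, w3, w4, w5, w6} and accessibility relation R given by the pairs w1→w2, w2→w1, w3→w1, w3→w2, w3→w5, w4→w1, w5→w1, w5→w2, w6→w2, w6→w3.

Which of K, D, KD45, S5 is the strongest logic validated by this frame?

D

Serial (axiom D): yes — every world has a successor (e.g. w1 R w2).
Euclidean (axiom 5): no — w3 R w1 and w3 R w5, but not w1 R w5.
Transitive (axiom 4): no — w4 R w1 and w1 R w2, but not w4 R w2.
Reflexive (axiom T): no — w1 is not related to itself.
So F validates K, D; KD45 would additionally require R to be Euclidean and transitive. The strongest is D.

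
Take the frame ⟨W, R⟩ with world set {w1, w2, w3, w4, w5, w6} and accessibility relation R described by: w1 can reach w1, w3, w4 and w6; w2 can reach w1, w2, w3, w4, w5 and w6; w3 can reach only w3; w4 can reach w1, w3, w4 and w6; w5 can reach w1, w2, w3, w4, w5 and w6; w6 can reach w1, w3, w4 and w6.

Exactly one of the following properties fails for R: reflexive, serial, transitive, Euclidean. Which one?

Euclidean

Reflexive: yes — every world is R-related to itself.
Serial: yes — every world has a successor (e.g. w1 R w1).
Transitive: yes — every two-step R-path is closed by a direct edge.
Euclidean: no — w1 R w3 and w1 R w4, but not w3 R w4.
Only Euclidean fails.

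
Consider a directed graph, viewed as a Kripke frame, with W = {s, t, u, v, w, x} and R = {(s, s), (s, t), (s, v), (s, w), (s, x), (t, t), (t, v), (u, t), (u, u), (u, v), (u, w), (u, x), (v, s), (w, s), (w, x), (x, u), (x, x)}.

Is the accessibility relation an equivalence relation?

Reflexive: no — v is not related to itself.
Symmetric: no — s R t but not t R s.
Transitive: no — s R x and x R u, but not s R u.
So R is not an equivalence relation.

No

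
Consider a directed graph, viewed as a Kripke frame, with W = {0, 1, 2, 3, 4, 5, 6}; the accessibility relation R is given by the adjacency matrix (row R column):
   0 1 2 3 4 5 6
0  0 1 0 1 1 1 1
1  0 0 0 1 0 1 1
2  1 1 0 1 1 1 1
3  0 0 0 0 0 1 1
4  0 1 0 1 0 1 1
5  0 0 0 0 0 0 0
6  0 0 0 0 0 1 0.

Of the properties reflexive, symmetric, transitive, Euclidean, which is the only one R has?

transitive

Reflexive: no — 0 is not related to itself.
Symmetric: no — 0 R 1 but not 1 R 0.
Transitive: yes — every two-step R-path is closed by a direct edge.
Euclidean: no — 0 R 1 and 0 R 4, but not 1 R 4.
Only transitive holds.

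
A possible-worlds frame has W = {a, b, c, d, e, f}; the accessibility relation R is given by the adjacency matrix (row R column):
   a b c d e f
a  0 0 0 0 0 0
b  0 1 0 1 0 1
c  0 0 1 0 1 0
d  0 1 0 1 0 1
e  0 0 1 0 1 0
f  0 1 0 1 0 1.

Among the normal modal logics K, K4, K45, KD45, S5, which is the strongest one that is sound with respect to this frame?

K45

Transitive (axiom 4): yes — every two-step R-path is closed by a direct edge.
Euclidean (axiom 5): yes — any two successors of a common world are R-related.
Serial (axiom D): no — a has no R-successor.
Reflexive (axiom T): no — a is not related to itself.
So F validates K, K4, K45; KD45 would additionally require R to be serial. The strongest is K45.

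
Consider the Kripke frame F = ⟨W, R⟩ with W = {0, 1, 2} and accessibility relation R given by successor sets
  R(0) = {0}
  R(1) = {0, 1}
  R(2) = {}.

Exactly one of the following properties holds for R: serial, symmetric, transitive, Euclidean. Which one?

transitive

Serial: no — 2 has no R-successor.
Symmetric: no — 1 R 0 but not 0 R 1.
Transitive: yes — every two-step R-path is closed by a direct edge.
Euclidean: no — 1 R 0 and 1 R 1, but not 0 R 1.
Only transitive holds.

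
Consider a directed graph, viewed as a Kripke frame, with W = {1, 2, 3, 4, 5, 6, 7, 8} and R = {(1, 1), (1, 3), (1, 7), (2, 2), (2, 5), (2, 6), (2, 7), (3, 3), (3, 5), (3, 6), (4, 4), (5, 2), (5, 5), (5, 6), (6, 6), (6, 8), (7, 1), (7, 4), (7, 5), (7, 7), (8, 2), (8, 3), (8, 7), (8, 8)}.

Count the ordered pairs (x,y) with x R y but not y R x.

Enumerating: (1,3), (2,6), (2,7), (3,5), (3,6), (5,6), (6,8), (7,4), (7,5), (8,2), (8,3), (8,7).

12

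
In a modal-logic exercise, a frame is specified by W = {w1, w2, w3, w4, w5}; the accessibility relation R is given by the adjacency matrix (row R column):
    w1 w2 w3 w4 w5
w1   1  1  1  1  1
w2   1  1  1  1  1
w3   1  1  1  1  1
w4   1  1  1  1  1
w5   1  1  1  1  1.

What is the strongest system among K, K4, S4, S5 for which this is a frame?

Transitive (axiom 4): yes — every two-step R-path is closed by a direct edge.
Reflexive (axiom T): yes — every world is R-related to itself.
Euclidean (axiom 5): yes — any two successors of a common world are R-related.
So F validates K, K4, S4, S5. The strongest is S5.

S5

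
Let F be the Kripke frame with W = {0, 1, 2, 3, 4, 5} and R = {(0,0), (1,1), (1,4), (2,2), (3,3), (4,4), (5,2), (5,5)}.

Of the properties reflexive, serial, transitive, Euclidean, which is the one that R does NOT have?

Reflexive: yes — every world is R-related to itself.
Serial: yes — every world has a successor (e.g. 0 R 0).
Transitive: yes — every two-step R-path is closed by a direct edge.
Euclidean: no — 1 R 4 and 1 R 1, but not 4 R 1.
Only Euclidean fails.

Euclidean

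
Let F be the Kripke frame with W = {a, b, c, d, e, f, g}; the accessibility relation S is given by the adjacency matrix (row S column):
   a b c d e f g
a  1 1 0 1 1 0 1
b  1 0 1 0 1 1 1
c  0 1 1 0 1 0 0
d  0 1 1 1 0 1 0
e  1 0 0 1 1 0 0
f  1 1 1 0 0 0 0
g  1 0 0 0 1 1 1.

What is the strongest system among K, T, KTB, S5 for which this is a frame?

K

Reflexive (axiom T): no — b is not related to itself.
Symmetric (axiom B): no — a S d but not d S a.
Euclidean (axiom 5): no — a S b and a S d, but not b S d.
So F validates K; T would additionally require S to be reflexive. The strongest is K.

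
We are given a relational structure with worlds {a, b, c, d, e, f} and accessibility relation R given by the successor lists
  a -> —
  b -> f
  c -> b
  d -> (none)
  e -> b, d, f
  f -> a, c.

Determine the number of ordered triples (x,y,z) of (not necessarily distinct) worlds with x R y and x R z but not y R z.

Enumerating: (b,f,f), (c,b,b), (e,b,b), (e,b,d), (e,d,b), (e,d,d), (e,d,f), (e,f,b), (e,f,d), (e,f,f), (f,a,a), (f,a,c), (f,c,a), (f,c,c).

14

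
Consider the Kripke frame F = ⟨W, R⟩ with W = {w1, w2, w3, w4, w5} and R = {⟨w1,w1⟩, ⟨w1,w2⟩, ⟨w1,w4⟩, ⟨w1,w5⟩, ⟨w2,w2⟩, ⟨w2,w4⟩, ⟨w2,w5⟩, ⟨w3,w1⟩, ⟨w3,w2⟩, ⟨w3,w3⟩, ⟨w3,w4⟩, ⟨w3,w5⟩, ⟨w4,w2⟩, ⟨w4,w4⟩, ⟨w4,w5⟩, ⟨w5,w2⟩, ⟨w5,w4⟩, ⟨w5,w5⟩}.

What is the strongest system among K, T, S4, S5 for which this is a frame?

S4

Reflexive (axiom T): yes — every world is R-related to itself.
Transitive (axiom 4): yes — every two-step R-path is closed by a direct edge.
Euclidean (axiom 5): no — w3 R w2 and w3 R w1, but not w2 R w1.
So F validates K, T, S4; S5 would additionally require R to be Euclidean. The strongest is S4.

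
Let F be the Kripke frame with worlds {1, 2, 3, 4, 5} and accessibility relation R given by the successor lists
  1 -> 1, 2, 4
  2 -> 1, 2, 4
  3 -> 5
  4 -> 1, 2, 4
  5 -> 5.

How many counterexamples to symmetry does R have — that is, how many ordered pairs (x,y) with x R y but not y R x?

1

Enumerating: (3,5).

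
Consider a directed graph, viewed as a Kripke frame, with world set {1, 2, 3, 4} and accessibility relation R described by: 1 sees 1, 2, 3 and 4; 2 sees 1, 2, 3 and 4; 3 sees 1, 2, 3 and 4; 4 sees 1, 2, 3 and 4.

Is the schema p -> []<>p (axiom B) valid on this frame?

Yes

The schema B characterises exactly the symmetric frames.
Symmetric: yes — every pair in R has its reverse in R.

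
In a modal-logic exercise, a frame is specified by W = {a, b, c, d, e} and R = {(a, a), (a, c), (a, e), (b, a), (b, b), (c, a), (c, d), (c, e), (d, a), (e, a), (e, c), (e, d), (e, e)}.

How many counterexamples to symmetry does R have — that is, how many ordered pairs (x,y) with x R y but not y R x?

4

Enumerating: (b,a), (c,d), (d,a), (e,d).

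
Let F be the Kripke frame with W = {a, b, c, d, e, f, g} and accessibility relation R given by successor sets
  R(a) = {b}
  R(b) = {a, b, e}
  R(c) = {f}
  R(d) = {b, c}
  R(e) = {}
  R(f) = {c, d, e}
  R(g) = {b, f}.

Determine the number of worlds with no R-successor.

1

Enumerating: e.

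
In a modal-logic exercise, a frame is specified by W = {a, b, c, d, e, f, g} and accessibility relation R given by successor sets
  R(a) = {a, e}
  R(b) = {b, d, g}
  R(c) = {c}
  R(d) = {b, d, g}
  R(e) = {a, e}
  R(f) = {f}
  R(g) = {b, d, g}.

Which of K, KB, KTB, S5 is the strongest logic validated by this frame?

S5

Symmetric (axiom B): yes — every pair in R has its reverse in R.
Reflexive (axiom T): yes — every world is R-related to itself.
Euclidean (axiom 5): yes — any two successors of a common world are R-related.
So F validates K, KB, KTB, S5. The strongest is S5.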